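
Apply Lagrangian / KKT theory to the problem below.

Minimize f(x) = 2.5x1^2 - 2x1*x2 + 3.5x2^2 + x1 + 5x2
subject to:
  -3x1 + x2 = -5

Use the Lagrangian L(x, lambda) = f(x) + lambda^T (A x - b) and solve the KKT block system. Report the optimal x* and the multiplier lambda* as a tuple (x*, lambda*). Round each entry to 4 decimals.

Form the Lagrangian:
  L(x, lambda) = (1/2) x^T Q x + c^T x + lambda^T (A x - b)
Stationarity (grad_x L = 0): Q x + c + A^T lambda = 0.
Primal feasibility: A x = b.

This gives the KKT block system:
  [ Q   A^T ] [ x     ]   [-c ]
  [ A    0  ] [ lambda ] = [ b ]

Solving the linear system:
  x*      = (1.4107, -0.7679)
  lambda* = (3.1964)
  f(x*)   = 6.7768

x* = (1.4107, -0.7679), lambda* = (3.1964)


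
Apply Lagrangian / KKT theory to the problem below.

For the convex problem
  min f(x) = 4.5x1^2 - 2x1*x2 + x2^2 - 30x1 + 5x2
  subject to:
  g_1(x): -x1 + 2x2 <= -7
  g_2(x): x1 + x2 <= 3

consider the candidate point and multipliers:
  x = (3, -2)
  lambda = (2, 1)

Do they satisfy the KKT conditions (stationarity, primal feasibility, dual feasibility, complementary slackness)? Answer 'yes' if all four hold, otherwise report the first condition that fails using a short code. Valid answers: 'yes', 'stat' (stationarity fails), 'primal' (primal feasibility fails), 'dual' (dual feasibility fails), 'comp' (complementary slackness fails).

Gradient of f: grad f(x) = Q x + c = (1, -5)
Constraint values g_i(x) = a_i^T x - b_i:
  g_1((3, -2)) = 0
  g_2((3, -2)) = -2
Stationarity residual: grad f(x) + sum_i lambda_i a_i = (0, 0)
  -> stationarity OK
Primal feasibility (all g_i <= 0): OK
Dual feasibility (all lambda_i >= 0): OK
Complementary slackness (lambda_i * g_i(x) = 0 for all i): FAILS

Verdict: the first failing condition is complementary_slackness -> comp.

comp


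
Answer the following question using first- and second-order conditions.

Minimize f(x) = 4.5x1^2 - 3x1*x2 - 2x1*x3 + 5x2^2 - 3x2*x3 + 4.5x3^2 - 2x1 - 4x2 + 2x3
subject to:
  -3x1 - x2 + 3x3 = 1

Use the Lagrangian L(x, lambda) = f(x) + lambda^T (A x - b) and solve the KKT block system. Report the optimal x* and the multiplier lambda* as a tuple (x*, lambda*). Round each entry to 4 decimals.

Form the Lagrangian:
  L(x, lambda) = (1/2) x^T Q x + c^T x + lambda^T (A x - b)
Stationarity (grad_x L = 0): Q x + c + A^T lambda = 0.
Primal feasibility: A x = b.

This gives the KKT block system:
  [ Q   A^T ] [ x     ]   [-c ]
  [ A    0  ] [ lambda ] = [ b ]

Solving the linear system:
  x*      = (-0.078, 0.3386, 0.3682)
  lambda* = (-1.4847)
  f(x*)   = 0.5114

x* = (-0.078, 0.3386, 0.3682), lambda* = (-1.4847)


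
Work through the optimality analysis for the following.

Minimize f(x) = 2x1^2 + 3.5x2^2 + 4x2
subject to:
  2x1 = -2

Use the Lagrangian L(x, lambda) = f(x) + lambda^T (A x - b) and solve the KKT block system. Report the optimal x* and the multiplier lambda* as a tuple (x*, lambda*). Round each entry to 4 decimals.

Form the Lagrangian:
  L(x, lambda) = (1/2) x^T Q x + c^T x + lambda^T (A x - b)
Stationarity (grad_x L = 0): Q x + c + A^T lambda = 0.
Primal feasibility: A x = b.

This gives the KKT block system:
  [ Q   A^T ] [ x     ]   [-c ]
  [ A    0  ] [ lambda ] = [ b ]

Solving the linear system:
  x*      = (-1, -0.5714)
  lambda* = (2)
  f(x*)   = 0.8571

x* = (-1, -0.5714), lambda* = (2)


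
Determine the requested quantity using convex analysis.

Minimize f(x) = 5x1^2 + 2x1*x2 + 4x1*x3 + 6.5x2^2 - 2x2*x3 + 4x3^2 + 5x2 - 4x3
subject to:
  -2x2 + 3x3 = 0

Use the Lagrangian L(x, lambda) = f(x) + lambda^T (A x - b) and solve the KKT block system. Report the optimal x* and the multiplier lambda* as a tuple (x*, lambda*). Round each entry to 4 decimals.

Form the Lagrangian:
  L(x, lambda) = (1/2) x^T Q x + c^T x + lambda^T (A x - b)
Stationarity (grad_x L = 0): Q x + c + A^T lambda = 0.
Primal feasibility: A x = b.

This gives the KKT block system:
  [ Q   A^T ] [ x     ]   [-c ]
  [ A    0  ] [ lambda ] = [ b ]

Solving the linear system:
  x*      = (0.093, -0.1992, -0.1328)
  lambda* = (1.4307)
  f(x*)   = -0.2324

x* = (0.093, -0.1992, -0.1328), lambda* = (1.4307)


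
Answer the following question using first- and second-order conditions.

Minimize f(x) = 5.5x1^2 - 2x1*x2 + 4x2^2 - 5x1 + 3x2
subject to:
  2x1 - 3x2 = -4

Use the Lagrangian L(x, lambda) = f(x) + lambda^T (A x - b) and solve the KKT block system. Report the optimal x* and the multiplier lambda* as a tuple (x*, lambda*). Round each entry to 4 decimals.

Form the Lagrangian:
  L(x, lambda) = (1/2) x^T Q x + c^T x + lambda^T (A x - b)
Stationarity (grad_x L = 0): Q x + c + A^T lambda = 0.
Primal feasibility: A x = b.

This gives the KKT block system:
  [ Q   A^T ] [ x     ]   [-c ]
  [ A    0  ] [ lambda ] = [ b ]

Solving the linear system:
  x*      = (-0.1215, 1.2523)
  lambda* = (4.4206)
  f(x*)   = 11.0234

x* = (-0.1215, 1.2523), lambda* = (4.4206)


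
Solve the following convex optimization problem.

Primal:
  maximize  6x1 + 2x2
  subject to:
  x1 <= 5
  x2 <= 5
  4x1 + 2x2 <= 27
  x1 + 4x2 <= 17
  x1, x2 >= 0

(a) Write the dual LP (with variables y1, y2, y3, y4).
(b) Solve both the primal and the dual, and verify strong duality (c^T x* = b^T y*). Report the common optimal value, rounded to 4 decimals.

The standard primal-dual pair for 'max c^T x s.t. A x <= b, x >= 0' is:
  Dual:  min b^T y  s.t.  A^T y >= c,  y >= 0.

So the dual LP is:
  minimize  5y1 + 5y2 + 27y3 + 17y4
  subject to:
    y1 + 4y3 + y4 >= 6
    y2 + 2y3 + 4y4 >= 2
    y1, y2, y3, y4 >= 0

Solving the primal: x* = (5, 3).
  primal value c^T x* = 36.
Solving the dual: y* = (5.5, 0, 0, 0.5).
  dual value b^T y* = 36.
Strong duality: c^T x* = b^T y*. Confirmed.

36


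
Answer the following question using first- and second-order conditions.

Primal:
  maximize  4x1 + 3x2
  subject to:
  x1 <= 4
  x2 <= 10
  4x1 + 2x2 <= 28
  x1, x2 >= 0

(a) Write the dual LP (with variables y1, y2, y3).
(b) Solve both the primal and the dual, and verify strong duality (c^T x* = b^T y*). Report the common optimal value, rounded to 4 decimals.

The standard primal-dual pair for 'max c^T x s.t. A x <= b, x >= 0' is:
  Dual:  min b^T y  s.t.  A^T y >= c,  y >= 0.

So the dual LP is:
  minimize  4y1 + 10y2 + 28y3
  subject to:
    y1 + 4y3 >= 4
    y2 + 2y3 >= 3
    y1, y2, y3 >= 0

Solving the primal: x* = (2, 10).
  primal value c^T x* = 38.
Solving the dual: y* = (0, 1, 1).
  dual value b^T y* = 38.
Strong duality: c^T x* = b^T y*. Confirmed.

38


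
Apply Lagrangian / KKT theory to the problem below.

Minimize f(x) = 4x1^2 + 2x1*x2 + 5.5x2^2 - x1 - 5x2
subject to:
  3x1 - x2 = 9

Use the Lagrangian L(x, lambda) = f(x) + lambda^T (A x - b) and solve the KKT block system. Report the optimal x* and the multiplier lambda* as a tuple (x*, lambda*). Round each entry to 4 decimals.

Form the Lagrangian:
  L(x, lambda) = (1/2) x^T Q x + c^T x + lambda^T (A x - b)
Stationarity (grad_x L = 0): Q x + c + A^T lambda = 0.
Primal feasibility: A x = b.

This gives the KKT block system:
  [ Q   A^T ] [ x     ]   [-c ]
  [ A    0  ] [ lambda ] = [ b ]

Solving the linear system:
  x*      = (2.7815, -0.6555)
  lambda* = (-6.6471)
  f(x*)   = 30.1597

x* = (2.7815, -0.6555), lambda* = (-6.6471)


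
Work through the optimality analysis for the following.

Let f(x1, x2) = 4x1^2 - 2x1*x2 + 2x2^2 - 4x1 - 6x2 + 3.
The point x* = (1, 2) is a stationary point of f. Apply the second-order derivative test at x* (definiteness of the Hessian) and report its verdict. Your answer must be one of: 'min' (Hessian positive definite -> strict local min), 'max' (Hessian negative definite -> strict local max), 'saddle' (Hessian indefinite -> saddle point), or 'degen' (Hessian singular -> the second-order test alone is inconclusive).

Compute the Hessian H = grad^2 f:
  H = [[8, -2], [-2, 4]]
Verify stationarity: grad f(x*) = H x* + g = (0, 0).
Eigenvalues of H: 3.1716, 8.8284.
Both eigenvalues > 0, so H is positive definite -> x* is a strict local min.

min


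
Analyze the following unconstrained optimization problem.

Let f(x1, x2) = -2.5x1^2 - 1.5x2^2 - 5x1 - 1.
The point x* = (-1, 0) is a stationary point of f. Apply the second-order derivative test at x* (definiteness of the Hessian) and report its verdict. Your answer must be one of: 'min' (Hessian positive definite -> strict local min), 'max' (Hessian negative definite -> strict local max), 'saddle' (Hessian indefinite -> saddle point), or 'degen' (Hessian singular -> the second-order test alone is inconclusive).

Compute the Hessian H = grad^2 f:
  H = [[-5, 0], [0, -3]]
Verify stationarity: grad f(x*) = H x* + g = (0, 0).
Eigenvalues of H: -5, -3.
Both eigenvalues < 0, so H is negative definite -> x* is a strict local max.

max


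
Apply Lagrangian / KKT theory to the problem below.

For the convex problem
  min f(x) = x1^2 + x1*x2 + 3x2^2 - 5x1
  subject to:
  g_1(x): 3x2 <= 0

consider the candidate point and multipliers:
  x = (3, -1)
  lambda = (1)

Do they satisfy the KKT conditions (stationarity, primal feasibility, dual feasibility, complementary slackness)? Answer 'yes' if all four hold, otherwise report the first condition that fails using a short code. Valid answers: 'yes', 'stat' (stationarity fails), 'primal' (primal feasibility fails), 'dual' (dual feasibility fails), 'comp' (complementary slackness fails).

Gradient of f: grad f(x) = Q x + c = (0, -3)
Constraint values g_i(x) = a_i^T x - b_i:
  g_1((3, -1)) = -3
Stationarity residual: grad f(x) + sum_i lambda_i a_i = (0, 0)
  -> stationarity OK
Primal feasibility (all g_i <= 0): OK
Dual feasibility (all lambda_i >= 0): OK
Complementary slackness (lambda_i * g_i(x) = 0 for all i): FAILS

Verdict: the first failing condition is complementary_slackness -> comp.

comp


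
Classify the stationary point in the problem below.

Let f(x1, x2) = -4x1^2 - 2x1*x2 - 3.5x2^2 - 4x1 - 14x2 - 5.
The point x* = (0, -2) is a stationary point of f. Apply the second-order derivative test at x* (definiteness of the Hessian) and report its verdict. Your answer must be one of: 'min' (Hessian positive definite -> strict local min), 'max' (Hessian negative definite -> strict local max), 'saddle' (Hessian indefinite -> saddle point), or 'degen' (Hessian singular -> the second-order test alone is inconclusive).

Compute the Hessian H = grad^2 f:
  H = [[-8, -2], [-2, -7]]
Verify stationarity: grad f(x*) = H x* + g = (0, 0).
Eigenvalues of H: -9.5616, -5.4384.
Both eigenvalues < 0, so H is negative definite -> x* is a strict local max.

max


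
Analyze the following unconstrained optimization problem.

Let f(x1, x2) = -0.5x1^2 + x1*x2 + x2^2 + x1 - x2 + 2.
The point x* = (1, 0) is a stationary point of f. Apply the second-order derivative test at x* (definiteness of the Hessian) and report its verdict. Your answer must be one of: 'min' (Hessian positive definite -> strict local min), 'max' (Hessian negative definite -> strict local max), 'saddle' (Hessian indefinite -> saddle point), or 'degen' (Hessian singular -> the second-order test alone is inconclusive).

Compute the Hessian H = grad^2 f:
  H = [[-1, 1], [1, 2]]
Verify stationarity: grad f(x*) = H x* + g = (0, 0).
Eigenvalues of H: -1.3028, 2.3028.
Eigenvalues have mixed signs, so H is indefinite -> x* is a saddle point.

saddle


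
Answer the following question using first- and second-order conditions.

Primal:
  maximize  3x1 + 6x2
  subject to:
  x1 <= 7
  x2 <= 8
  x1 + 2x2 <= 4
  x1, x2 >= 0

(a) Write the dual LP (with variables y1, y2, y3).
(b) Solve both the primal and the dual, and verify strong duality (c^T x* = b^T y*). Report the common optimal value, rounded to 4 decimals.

The standard primal-dual pair for 'max c^T x s.t. A x <= b, x >= 0' is:
  Dual:  min b^T y  s.t.  A^T y >= c,  y >= 0.

So the dual LP is:
  minimize  7y1 + 8y2 + 4y3
  subject to:
    y1 + y3 >= 3
    y2 + 2y3 >= 6
    y1, y2, y3 >= 0

Solving the primal: x* = (4, 0).
  primal value c^T x* = 12.
Solving the dual: y* = (0, 0, 3).
  dual value b^T y* = 12.
Strong duality: c^T x* = b^T y*. Confirmed.

12


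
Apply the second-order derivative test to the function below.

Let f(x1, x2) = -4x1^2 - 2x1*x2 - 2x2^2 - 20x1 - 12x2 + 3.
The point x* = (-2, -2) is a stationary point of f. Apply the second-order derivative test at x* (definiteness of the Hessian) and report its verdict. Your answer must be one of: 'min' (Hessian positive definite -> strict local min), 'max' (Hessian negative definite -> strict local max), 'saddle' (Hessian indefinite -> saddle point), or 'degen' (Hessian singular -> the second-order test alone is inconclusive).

Compute the Hessian H = grad^2 f:
  H = [[-8, -2], [-2, -4]]
Verify stationarity: grad f(x*) = H x* + g = (0, 0).
Eigenvalues of H: -8.8284, -3.1716.
Both eigenvalues < 0, so H is negative definite -> x* is a strict local max.

max


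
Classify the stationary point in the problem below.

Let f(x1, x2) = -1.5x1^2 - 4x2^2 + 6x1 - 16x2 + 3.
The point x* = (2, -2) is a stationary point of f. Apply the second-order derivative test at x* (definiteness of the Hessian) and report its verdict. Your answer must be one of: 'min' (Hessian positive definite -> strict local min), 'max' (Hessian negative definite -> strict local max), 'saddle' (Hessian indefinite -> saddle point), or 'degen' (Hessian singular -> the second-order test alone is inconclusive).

Compute the Hessian H = grad^2 f:
  H = [[-3, 0], [0, -8]]
Verify stationarity: grad f(x*) = H x* + g = (0, 0).
Eigenvalues of H: -8, -3.
Both eigenvalues < 0, so H is negative definite -> x* is a strict local max.

max


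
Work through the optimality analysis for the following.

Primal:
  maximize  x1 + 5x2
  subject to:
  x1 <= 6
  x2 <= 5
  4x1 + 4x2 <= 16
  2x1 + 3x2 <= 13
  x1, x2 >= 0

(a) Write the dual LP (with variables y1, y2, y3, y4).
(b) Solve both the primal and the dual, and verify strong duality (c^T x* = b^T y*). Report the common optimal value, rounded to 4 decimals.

The standard primal-dual pair for 'max c^T x s.t. A x <= b, x >= 0' is:
  Dual:  min b^T y  s.t.  A^T y >= c,  y >= 0.

So the dual LP is:
  minimize  6y1 + 5y2 + 16y3 + 13y4
  subject to:
    y1 + 4y3 + 2y4 >= 1
    y2 + 4y3 + 3y4 >= 5
    y1, y2, y3, y4 >= 0

Solving the primal: x* = (0, 4).
  primal value c^T x* = 20.
Solving the dual: y* = (0, 0, 1.25, 0).
  dual value b^T y* = 20.
Strong duality: c^T x* = b^T y*. Confirmed.

20


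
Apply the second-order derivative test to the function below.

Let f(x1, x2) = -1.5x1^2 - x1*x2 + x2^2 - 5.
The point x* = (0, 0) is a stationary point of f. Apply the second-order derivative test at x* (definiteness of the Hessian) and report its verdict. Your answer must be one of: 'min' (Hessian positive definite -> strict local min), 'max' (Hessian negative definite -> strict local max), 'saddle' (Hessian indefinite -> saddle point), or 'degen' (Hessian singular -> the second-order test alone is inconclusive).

Compute the Hessian H = grad^2 f:
  H = [[-3, -1], [-1, 2]]
Verify stationarity: grad f(x*) = H x* + g = (0, 0).
Eigenvalues of H: -3.1926, 2.1926.
Eigenvalues have mixed signs, so H is indefinite -> x* is a saddle point.

saddle


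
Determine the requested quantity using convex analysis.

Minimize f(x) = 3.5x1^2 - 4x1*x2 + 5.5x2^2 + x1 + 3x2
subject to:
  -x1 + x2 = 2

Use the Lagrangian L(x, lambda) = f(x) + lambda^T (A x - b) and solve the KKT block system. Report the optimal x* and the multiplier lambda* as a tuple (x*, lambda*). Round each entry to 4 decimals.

Form the Lagrangian:
  L(x, lambda) = (1/2) x^T Q x + c^T x + lambda^T (A x - b)
Stationarity (grad_x L = 0): Q x + c + A^T lambda = 0.
Primal feasibility: A x = b.

This gives the KKT block system:
  [ Q   A^T ] [ x     ]   [-c ]
  [ A    0  ] [ lambda ] = [ b ]

Solving the linear system:
  x*      = (-1.8, 0.2)
  lambda* = (-12.4)
  f(x*)   = 11.8

x* = (-1.8, 0.2), lambda* = (-12.4)


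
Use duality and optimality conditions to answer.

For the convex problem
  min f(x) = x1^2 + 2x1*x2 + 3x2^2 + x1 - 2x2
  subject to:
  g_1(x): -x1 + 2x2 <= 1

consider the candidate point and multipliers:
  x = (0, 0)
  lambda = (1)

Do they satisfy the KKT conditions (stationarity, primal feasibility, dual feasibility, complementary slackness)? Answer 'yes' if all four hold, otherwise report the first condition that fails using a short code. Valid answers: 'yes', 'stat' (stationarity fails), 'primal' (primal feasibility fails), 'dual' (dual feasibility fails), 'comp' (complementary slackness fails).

Gradient of f: grad f(x) = Q x + c = (1, -2)
Constraint values g_i(x) = a_i^T x - b_i:
  g_1((0, 0)) = -1
Stationarity residual: grad f(x) + sum_i lambda_i a_i = (0, 0)
  -> stationarity OK
Primal feasibility (all g_i <= 0): OK
Dual feasibility (all lambda_i >= 0): OK
Complementary slackness (lambda_i * g_i(x) = 0 for all i): FAILS

Verdict: the first failing condition is complementary_slackness -> comp.

comp


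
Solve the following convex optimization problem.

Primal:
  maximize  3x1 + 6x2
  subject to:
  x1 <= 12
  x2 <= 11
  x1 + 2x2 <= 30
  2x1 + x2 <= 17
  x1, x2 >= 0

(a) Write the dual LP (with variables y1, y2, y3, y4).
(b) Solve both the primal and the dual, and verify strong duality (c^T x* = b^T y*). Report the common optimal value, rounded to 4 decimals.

The standard primal-dual pair for 'max c^T x s.t. A x <= b, x >= 0' is:
  Dual:  min b^T y  s.t.  A^T y >= c,  y >= 0.

So the dual LP is:
  minimize  12y1 + 11y2 + 30y3 + 17y4
  subject to:
    y1 + y3 + 2y4 >= 3
    y2 + 2y3 + y4 >= 6
    y1, y2, y3, y4 >= 0

Solving the primal: x* = (3, 11).
  primal value c^T x* = 75.
Solving the dual: y* = (0, 4.5, 0, 1.5).
  dual value b^T y* = 75.
Strong duality: c^T x* = b^T y*. Confirmed.

75


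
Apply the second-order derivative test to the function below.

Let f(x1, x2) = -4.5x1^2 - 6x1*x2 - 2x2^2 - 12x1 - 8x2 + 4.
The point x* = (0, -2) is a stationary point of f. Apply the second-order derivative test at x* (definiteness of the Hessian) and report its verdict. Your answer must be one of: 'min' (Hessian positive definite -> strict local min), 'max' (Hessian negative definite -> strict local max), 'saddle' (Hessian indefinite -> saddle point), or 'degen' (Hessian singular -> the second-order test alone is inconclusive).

Compute the Hessian H = grad^2 f:
  H = [[-9, -6], [-6, -4]]
Verify stationarity: grad f(x*) = H x* + g = (0, 0).
Eigenvalues of H: -13, 0.
H has a zero eigenvalue (singular; negative semidefinite but not definite), so H is neither positive definite, negative definite, nor indefinite. The second-order test alone is inconclusive -> degen.
(Indeed, f is constant along the null direction of H through x*, so x* is not a strict local extremum.)

degen


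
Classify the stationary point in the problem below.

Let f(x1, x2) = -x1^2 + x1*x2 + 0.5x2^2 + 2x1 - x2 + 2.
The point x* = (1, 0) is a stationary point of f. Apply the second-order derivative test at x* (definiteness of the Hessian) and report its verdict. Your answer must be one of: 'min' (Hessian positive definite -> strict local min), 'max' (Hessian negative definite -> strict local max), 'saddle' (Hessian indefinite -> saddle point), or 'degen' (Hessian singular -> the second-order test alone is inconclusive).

Compute the Hessian H = grad^2 f:
  H = [[-2, 1], [1, 1]]
Verify stationarity: grad f(x*) = H x* + g = (0, 0).
Eigenvalues of H: -2.3028, 1.3028.
Eigenvalues have mixed signs, so H is indefinite -> x* is a saddle point.

saddle


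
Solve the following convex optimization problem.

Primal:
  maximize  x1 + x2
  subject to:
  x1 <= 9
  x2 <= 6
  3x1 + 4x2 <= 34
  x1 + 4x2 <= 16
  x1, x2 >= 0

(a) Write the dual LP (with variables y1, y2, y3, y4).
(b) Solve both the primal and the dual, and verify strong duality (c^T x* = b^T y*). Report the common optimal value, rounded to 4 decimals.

The standard primal-dual pair for 'max c^T x s.t. A x <= b, x >= 0' is:
  Dual:  min b^T y  s.t.  A^T y >= c,  y >= 0.

So the dual LP is:
  minimize  9y1 + 6y2 + 34y3 + 16y4
  subject to:
    y1 + 3y3 + y4 >= 1
    y2 + 4y3 + 4y4 >= 1
    y1, y2, y3, y4 >= 0

Solving the primal: x* = (9, 1.75).
  primal value c^T x* = 10.75.
Solving the dual: y* = (0.75, 0, 0, 0.25).
  dual value b^T y* = 10.75.
Strong duality: c^T x* = b^T y*. Confirmed.

10.75


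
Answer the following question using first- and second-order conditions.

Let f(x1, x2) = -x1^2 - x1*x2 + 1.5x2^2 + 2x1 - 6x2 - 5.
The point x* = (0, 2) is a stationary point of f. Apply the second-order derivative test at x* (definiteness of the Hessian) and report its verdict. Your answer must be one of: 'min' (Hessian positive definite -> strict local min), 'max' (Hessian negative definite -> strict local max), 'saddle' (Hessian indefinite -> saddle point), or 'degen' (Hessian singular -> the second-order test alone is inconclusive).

Compute the Hessian H = grad^2 f:
  H = [[-2, -1], [-1, 3]]
Verify stationarity: grad f(x*) = H x* + g = (0, 0).
Eigenvalues of H: -2.1926, 3.1926.
Eigenvalues have mixed signs, so H is indefinite -> x* is a saddle point.

saddle


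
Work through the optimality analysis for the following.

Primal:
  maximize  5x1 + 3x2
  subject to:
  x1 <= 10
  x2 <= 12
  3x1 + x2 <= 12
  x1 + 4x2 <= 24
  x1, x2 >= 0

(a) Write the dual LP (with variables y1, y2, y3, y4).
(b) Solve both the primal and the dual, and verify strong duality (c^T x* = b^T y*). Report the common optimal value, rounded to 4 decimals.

The standard primal-dual pair for 'max c^T x s.t. A x <= b, x >= 0' is:
  Dual:  min b^T y  s.t.  A^T y >= c,  y >= 0.

So the dual LP is:
  minimize  10y1 + 12y2 + 12y3 + 24y4
  subject to:
    y1 + 3y3 + y4 >= 5
    y2 + y3 + 4y4 >= 3
    y1, y2, y3, y4 >= 0

Solving the primal: x* = (2.1818, 5.4545).
  primal value c^T x* = 27.2727.
Solving the dual: y* = (0, 0, 1.5455, 0.3636).
  dual value b^T y* = 27.2727.
Strong duality: c^T x* = b^T y*. Confirmed.

27.2727


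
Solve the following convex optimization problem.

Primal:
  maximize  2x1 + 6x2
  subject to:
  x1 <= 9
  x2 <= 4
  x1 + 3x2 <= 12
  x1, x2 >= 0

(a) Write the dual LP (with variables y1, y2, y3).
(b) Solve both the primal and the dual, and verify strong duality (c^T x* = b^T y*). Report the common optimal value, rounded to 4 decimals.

The standard primal-dual pair for 'max c^T x s.t. A x <= b, x >= 0' is:
  Dual:  min b^T y  s.t.  A^T y >= c,  y >= 0.

So the dual LP is:
  minimize  9y1 + 4y2 + 12y3
  subject to:
    y1 + y3 >= 2
    y2 + 3y3 >= 6
    y1, y2, y3 >= 0

Solving the primal: x* = (0, 4).
  primal value c^T x* = 24.
Solving the dual: y* = (0, 0, 2).
  dual value b^T y* = 24.
Strong duality: c^T x* = b^T y*. Confirmed.

24


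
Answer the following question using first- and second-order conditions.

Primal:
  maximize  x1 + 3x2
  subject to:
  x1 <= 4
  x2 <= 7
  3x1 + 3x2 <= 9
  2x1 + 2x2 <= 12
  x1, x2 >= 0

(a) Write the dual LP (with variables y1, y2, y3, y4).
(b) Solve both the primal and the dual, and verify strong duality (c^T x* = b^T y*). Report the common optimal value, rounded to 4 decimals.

The standard primal-dual pair for 'max c^T x s.t. A x <= b, x >= 0' is:
  Dual:  min b^T y  s.t.  A^T y >= c,  y >= 0.

So the dual LP is:
  minimize  4y1 + 7y2 + 9y3 + 12y4
  subject to:
    y1 + 3y3 + 2y4 >= 1
    y2 + 3y3 + 2y4 >= 3
    y1, y2, y3, y4 >= 0

Solving the primal: x* = (0, 3).
  primal value c^T x* = 9.
Solving the dual: y* = (0, 0, 1, 0).
  dual value b^T y* = 9.
Strong duality: c^T x* = b^T y*. Confirmed.

9


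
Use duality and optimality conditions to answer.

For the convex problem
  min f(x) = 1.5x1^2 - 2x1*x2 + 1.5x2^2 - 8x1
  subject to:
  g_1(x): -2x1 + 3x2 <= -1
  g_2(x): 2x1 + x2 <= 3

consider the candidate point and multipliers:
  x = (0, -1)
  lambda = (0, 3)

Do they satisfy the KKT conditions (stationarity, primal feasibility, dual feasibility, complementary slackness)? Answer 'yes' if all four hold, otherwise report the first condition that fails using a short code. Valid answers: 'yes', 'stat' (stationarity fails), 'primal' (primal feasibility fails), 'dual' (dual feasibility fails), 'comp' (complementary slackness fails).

Gradient of f: grad f(x) = Q x + c = (-6, -3)
Constraint values g_i(x) = a_i^T x - b_i:
  g_1((0, -1)) = -2
  g_2((0, -1)) = -4
Stationarity residual: grad f(x) + sum_i lambda_i a_i = (0, 0)
  -> stationarity OK
Primal feasibility (all g_i <= 0): OK
Dual feasibility (all lambda_i >= 0): OK
Complementary slackness (lambda_i * g_i(x) = 0 for all i): FAILS

Verdict: the first failing condition is complementary_slackness -> comp.

comp


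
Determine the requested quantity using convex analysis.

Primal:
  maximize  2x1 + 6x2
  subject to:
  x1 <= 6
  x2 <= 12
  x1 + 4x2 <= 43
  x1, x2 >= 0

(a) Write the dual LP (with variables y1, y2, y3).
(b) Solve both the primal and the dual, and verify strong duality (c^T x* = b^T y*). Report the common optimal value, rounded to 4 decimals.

The standard primal-dual pair for 'max c^T x s.t. A x <= b, x >= 0' is:
  Dual:  min b^T y  s.t.  A^T y >= c,  y >= 0.

So the dual LP is:
  minimize  6y1 + 12y2 + 43y3
  subject to:
    y1 + y3 >= 2
    y2 + 4y3 >= 6
    y1, y2, y3 >= 0

Solving the primal: x* = (6, 9.25).
  primal value c^T x* = 67.5.
Solving the dual: y* = (0.5, 0, 1.5).
  dual value b^T y* = 67.5.
Strong duality: c^T x* = b^T y*. Confirmed.

67.5


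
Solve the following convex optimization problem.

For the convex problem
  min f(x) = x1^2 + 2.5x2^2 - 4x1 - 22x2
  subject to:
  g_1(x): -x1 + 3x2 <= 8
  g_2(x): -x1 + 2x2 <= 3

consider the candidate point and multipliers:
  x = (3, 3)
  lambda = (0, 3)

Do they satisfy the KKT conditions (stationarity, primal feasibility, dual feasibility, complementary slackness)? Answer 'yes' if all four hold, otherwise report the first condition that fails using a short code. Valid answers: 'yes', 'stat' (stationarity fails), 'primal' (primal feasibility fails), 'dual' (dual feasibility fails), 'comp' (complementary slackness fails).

Gradient of f: grad f(x) = Q x + c = (2, -7)
Constraint values g_i(x) = a_i^T x - b_i:
  g_1((3, 3)) = -2
  g_2((3, 3)) = 0
Stationarity residual: grad f(x) + sum_i lambda_i a_i = (-1, -1)
  -> stationarity FAILS
Primal feasibility (all g_i <= 0): OK
Dual feasibility (all lambda_i >= 0): OK
Complementary slackness (lambda_i * g_i(x) = 0 for all i): OK

Verdict: the first failing condition is stationarity -> stat.

stat


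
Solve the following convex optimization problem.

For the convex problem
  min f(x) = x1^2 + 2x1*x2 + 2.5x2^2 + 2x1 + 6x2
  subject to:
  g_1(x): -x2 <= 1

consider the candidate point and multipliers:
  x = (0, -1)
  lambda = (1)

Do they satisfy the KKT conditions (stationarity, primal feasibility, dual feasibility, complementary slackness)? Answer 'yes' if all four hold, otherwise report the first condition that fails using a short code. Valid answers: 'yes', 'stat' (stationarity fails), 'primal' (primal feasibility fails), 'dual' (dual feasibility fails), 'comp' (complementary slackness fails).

Gradient of f: grad f(x) = Q x + c = (0, 1)
Constraint values g_i(x) = a_i^T x - b_i:
  g_1((0, -1)) = 0
Stationarity residual: grad f(x) + sum_i lambda_i a_i = (0, 0)
  -> stationarity OK
Primal feasibility (all g_i <= 0): OK
Dual feasibility (all lambda_i >= 0): OK
Complementary slackness (lambda_i * g_i(x) = 0 for all i): OK

Verdict: yes, KKT holds.

yes


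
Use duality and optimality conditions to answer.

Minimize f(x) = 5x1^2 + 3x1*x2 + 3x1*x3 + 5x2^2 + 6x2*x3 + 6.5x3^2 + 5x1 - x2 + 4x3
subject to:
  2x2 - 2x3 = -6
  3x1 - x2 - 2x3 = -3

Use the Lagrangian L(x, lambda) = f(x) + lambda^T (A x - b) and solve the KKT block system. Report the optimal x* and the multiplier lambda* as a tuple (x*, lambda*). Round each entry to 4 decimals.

Form the Lagrangian:
  L(x, lambda) = (1/2) x^T Q x + c^T x + lambda^T (A x - b)
Stationarity (grad_x L = 0): Q x + c + A^T lambda = 0.
Primal feasibility: A x = b.

This gives the KKT block system:
  [ Q   A^T ] [ x     ]   [-c ]
  [ A    0  ] [ lambda ] = [ b ]

Solving the linear system:
  x*      = (-0.5789, -1.5789, 1.4211)
  lambda* = (5.2105, 0.4211)
  f(x*)   = 18.4474

x* = (-0.5789, -1.5789, 1.4211), lambda* = (5.2105, 0.4211)


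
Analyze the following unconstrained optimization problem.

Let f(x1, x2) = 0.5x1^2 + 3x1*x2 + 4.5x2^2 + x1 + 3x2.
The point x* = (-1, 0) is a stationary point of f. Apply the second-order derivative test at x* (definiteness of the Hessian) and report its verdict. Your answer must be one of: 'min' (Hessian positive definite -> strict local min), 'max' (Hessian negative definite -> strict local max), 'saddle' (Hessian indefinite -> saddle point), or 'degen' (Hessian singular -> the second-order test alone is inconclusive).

Compute the Hessian H = grad^2 f:
  H = [[1, 3], [3, 9]]
Verify stationarity: grad f(x*) = H x* + g = (0, 0).
Eigenvalues of H: 0, 10.
H has a zero eigenvalue (singular; positive semidefinite but not definite), so H is neither positive definite, negative definite, nor indefinite. The second-order test alone is inconclusive -> degen.
(Indeed, f is constant along the null direction of H through x*, so x* is not a strict local extremum.)

degen


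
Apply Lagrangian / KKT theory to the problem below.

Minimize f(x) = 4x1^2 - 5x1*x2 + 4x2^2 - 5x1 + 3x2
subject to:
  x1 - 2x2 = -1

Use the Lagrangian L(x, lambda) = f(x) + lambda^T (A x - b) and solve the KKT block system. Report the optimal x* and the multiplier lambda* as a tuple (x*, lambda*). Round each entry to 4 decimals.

Form the Lagrangian:
  L(x, lambda) = (1/2) x^T Q x + c^T x + lambda^T (A x - b)
Stationarity (grad_x L = 0): Q x + c + A^T lambda = 0.
Primal feasibility: A x = b.

This gives the KKT block system:
  [ Q   A^T ] [ x     ]   [-c ]
  [ A    0  ] [ lambda ] = [ b ]

Solving the linear system:
  x*      = (0.8, 0.9)
  lambda* = (3.1)
  f(x*)   = 0.9

x* = (0.8, 0.9), lambda* = (3.1)


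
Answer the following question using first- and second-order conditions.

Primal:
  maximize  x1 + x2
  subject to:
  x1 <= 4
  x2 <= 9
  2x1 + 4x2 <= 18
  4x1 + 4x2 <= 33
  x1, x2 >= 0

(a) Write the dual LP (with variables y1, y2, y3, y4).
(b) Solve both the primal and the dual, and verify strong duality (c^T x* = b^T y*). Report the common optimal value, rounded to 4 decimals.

The standard primal-dual pair for 'max c^T x s.t. A x <= b, x >= 0' is:
  Dual:  min b^T y  s.t.  A^T y >= c,  y >= 0.

So the dual LP is:
  minimize  4y1 + 9y2 + 18y3 + 33y4
  subject to:
    y1 + 2y3 + 4y4 >= 1
    y2 + 4y3 + 4y4 >= 1
    y1, y2, y3, y4 >= 0

Solving the primal: x* = (4, 2.5).
  primal value c^T x* = 6.5.
Solving the dual: y* = (0.5, 0, 0.25, 0).
  dual value b^T y* = 6.5.
Strong duality: c^T x* = b^T y*. Confirmed.

6.5


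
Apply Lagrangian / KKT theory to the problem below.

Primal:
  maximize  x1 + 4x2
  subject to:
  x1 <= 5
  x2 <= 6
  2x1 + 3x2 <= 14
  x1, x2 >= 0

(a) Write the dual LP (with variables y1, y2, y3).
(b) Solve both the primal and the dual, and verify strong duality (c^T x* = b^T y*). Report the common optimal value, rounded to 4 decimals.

The standard primal-dual pair for 'max c^T x s.t. A x <= b, x >= 0' is:
  Dual:  min b^T y  s.t.  A^T y >= c,  y >= 0.

So the dual LP is:
  minimize  5y1 + 6y2 + 14y3
  subject to:
    y1 + 2y3 >= 1
    y2 + 3y3 >= 4
    y1, y2, y3 >= 0

Solving the primal: x* = (0, 4.6667).
  primal value c^T x* = 18.6667.
Solving the dual: y* = (0, 0, 1.3333).
  dual value b^T y* = 18.6667.
Strong duality: c^T x* = b^T y*. Confirmed.

18.6667


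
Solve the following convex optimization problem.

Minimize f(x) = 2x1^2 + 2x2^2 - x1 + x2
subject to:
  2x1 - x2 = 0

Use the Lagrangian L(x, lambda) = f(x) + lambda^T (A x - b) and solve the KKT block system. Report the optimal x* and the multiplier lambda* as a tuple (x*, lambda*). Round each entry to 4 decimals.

Form the Lagrangian:
  L(x, lambda) = (1/2) x^T Q x + c^T x + lambda^T (A x - b)
Stationarity (grad_x L = 0): Q x + c + A^T lambda = 0.
Primal feasibility: A x = b.

This gives the KKT block system:
  [ Q   A^T ] [ x     ]   [-c ]
  [ A    0  ] [ lambda ] = [ b ]

Solving the linear system:
  x*      = (-0.05, -0.1)
  lambda* = (0.6)
  f(x*)   = -0.025

x* = (-0.05, -0.1), lambda* = (0.6)


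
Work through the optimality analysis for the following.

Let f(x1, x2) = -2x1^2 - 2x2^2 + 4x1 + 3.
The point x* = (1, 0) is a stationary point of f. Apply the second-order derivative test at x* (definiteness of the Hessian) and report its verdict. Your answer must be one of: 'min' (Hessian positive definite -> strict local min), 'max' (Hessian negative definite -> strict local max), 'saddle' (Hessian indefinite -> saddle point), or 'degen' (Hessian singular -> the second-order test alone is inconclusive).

Compute the Hessian H = grad^2 f:
  H = [[-4, 0], [0, -4]]
Verify stationarity: grad f(x*) = H x* + g = (0, 0).
Eigenvalues of H: -4, -4.
Both eigenvalues < 0, so H is negative definite -> x* is a strict local max.

max


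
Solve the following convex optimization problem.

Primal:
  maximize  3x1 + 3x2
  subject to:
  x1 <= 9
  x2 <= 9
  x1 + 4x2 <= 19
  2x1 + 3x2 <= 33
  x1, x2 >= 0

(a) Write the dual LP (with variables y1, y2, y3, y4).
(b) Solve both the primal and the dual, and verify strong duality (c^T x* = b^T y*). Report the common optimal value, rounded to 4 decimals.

The standard primal-dual pair for 'max c^T x s.t. A x <= b, x >= 0' is:
  Dual:  min b^T y  s.t.  A^T y >= c,  y >= 0.

So the dual LP is:
  minimize  9y1 + 9y2 + 19y3 + 33y4
  subject to:
    y1 + y3 + 2y4 >= 3
    y2 + 4y3 + 3y4 >= 3
    y1, y2, y3, y4 >= 0

Solving the primal: x* = (9, 2.5).
  primal value c^T x* = 34.5.
Solving the dual: y* = (2.25, 0, 0.75, 0).
  dual value b^T y* = 34.5.
Strong duality: c^T x* = b^T y*. Confirmed.

34.5


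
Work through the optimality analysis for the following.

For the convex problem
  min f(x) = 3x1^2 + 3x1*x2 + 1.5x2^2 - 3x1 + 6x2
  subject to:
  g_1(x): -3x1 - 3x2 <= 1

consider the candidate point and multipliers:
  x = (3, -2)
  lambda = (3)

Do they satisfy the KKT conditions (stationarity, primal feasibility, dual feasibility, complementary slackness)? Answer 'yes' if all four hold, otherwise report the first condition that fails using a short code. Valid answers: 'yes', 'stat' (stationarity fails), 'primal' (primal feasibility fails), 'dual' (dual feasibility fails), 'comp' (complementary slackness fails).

Gradient of f: grad f(x) = Q x + c = (9, 9)
Constraint values g_i(x) = a_i^T x - b_i:
  g_1((3, -2)) = -4
Stationarity residual: grad f(x) + sum_i lambda_i a_i = (0, 0)
  -> stationarity OK
Primal feasibility (all g_i <= 0): OK
Dual feasibility (all lambda_i >= 0): OK
Complementary slackness (lambda_i * g_i(x) = 0 for all i): FAILS

Verdict: the first failing condition is complementary_slackness -> comp.

comp


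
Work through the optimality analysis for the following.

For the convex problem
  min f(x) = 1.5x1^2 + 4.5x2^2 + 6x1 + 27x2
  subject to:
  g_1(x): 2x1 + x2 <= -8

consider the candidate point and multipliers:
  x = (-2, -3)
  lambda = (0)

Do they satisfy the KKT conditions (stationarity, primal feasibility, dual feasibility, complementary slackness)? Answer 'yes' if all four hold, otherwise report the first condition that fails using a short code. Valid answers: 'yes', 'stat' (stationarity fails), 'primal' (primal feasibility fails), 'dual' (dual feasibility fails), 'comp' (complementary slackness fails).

Gradient of f: grad f(x) = Q x + c = (0, 0)
Constraint values g_i(x) = a_i^T x - b_i:
  g_1((-2, -3)) = 1
Stationarity residual: grad f(x) + sum_i lambda_i a_i = (0, 0)
  -> stationarity OK
Primal feasibility (all g_i <= 0): FAILS
Dual feasibility (all lambda_i >= 0): OK
Complementary slackness (lambda_i * g_i(x) = 0 for all i): OK

Verdict: the first failing condition is primal_feasibility -> primal.

primal


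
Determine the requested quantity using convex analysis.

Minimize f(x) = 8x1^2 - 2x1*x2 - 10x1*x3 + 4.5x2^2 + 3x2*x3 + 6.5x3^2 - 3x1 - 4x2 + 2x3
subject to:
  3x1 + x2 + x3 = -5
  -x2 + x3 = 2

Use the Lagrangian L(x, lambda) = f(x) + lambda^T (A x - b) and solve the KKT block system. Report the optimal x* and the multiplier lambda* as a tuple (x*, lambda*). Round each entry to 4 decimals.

Form the Lagrangian:
  L(x, lambda) = (1/2) x^T Q x + c^T x + lambda^T (A x - b)
Stationarity (grad_x L = 0): Q x + c + A^T lambda = 0.
Primal feasibility: A x = b.

This gives the KKT block system:
  [ Q   A^T ] [ x     ]   [-c ]
  [ A    0  ] [ lambda ] = [ b ]

Solving the linear system:
  x*      = (-1.0522, -1.9217, 0.0783)
  lambda* = (5.5913, -13.3652)
  f(x*)   = 32.8435

x* = (-1.0522, -1.9217, 0.0783), lambda* = (5.5913, -13.3652)


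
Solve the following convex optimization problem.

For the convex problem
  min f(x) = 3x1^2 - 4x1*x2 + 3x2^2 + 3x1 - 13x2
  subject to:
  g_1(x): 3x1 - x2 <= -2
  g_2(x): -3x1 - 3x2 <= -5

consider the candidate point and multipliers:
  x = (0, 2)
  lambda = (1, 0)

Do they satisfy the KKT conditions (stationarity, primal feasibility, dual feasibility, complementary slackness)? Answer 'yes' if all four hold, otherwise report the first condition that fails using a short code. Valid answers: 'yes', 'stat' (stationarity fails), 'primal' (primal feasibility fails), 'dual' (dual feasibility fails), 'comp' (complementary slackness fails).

Gradient of f: grad f(x) = Q x + c = (-5, -1)
Constraint values g_i(x) = a_i^T x - b_i:
  g_1((0, 2)) = 0
  g_2((0, 2)) = -1
Stationarity residual: grad f(x) + sum_i lambda_i a_i = (-2, -2)
  -> stationarity FAILS
Primal feasibility (all g_i <= 0): OK
Dual feasibility (all lambda_i >= 0): OK
Complementary slackness (lambda_i * g_i(x) = 0 for all i): OK

Verdict: the first failing condition is stationarity -> stat.

stat


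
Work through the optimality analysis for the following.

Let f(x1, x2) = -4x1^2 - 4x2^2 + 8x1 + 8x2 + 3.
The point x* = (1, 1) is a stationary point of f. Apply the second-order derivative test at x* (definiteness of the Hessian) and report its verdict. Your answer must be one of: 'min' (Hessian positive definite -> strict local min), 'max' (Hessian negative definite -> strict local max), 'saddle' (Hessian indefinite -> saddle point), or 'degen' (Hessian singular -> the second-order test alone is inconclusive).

Compute the Hessian H = grad^2 f:
  H = [[-8, 0], [0, -8]]
Verify stationarity: grad f(x*) = H x* + g = (0, 0).
Eigenvalues of H: -8, -8.
Both eigenvalues < 0, so H is negative definite -> x* is a strict local max.

max


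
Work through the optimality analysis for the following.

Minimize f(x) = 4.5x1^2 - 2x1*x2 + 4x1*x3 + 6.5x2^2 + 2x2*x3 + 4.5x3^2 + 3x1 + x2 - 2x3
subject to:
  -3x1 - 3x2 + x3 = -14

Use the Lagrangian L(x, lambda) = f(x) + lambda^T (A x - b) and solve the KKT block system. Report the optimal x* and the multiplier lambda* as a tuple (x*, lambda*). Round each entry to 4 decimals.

Form the Lagrangian:
  L(x, lambda) = (1/2) x^T Q x + c^T x + lambda^T (A x - b)
Stationarity (grad_x L = 0): Q x + c + A^T lambda = 0.
Primal feasibility: A x = b.

This gives the KKT block system:
  [ Q   A^T ] [ x     ]   [-c ]
  [ A    0  ] [ lambda ] = [ b ]

Solving the linear system:
  x*      = (2.4131, 1.6692, -1.7533)
  lambda* = (4.7888)
  f(x*)   = 39.729

x* = (2.4131, 1.6692, -1.7533), lambda* = (4.7888)


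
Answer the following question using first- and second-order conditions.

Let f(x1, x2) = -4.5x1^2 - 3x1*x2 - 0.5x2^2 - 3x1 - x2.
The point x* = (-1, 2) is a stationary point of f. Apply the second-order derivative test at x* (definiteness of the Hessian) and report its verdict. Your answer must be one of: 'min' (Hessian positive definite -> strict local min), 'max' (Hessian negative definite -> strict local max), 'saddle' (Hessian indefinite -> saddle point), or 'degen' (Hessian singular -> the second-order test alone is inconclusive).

Compute the Hessian H = grad^2 f:
  H = [[-9, -3], [-3, -1]]
Verify stationarity: grad f(x*) = H x* + g = (0, 0).
Eigenvalues of H: -10, 0.
H has a zero eigenvalue (singular; negative semidefinite but not definite), so H is neither positive definite, negative definite, nor indefinite. The second-order test alone is inconclusive -> degen.
(Indeed, f is constant along the null direction of H through x*, so x* is not a strict local extremum.)

degen


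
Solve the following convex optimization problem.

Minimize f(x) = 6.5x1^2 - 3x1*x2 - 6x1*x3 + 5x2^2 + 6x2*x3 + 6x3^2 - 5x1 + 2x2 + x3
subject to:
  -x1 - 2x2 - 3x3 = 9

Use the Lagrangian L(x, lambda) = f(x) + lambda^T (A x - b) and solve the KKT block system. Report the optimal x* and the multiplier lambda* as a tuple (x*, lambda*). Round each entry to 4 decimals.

Form the Lagrangian:
  L(x, lambda) = (1/2) x^T Q x + c^T x + lambda^T (A x - b)
Stationarity (grad_x L = 0): Q x + c + A^T lambda = 0.
Primal feasibility: A x = b.

This gives the KKT block system:
  [ Q   A^T ] [ x     ]   [-c ]
  [ A    0  ] [ lambda ] = [ b ]

Solving the linear system:
  x*      = (-1.281, -0.7089, -2.1004)
  lambda* = (-6.9241)
  f(x*)   = 32.6017

x* = (-1.281, -0.7089, -2.1004), lambda* = (-6.9241)
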